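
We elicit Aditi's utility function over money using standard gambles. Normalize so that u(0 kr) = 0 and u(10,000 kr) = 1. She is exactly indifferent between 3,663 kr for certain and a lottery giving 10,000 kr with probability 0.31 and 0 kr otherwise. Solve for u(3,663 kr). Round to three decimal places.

u(3,663 kr) equals the lottery's expected utility: 0.31·1 + 0.69·0 = 0.31.

0.310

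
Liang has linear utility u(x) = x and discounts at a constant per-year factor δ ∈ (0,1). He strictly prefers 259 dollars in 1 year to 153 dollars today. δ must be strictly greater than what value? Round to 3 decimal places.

Comparing present values: 153 < δ·259.
So δ > 153/259 = 0.59073.

δ > 0.591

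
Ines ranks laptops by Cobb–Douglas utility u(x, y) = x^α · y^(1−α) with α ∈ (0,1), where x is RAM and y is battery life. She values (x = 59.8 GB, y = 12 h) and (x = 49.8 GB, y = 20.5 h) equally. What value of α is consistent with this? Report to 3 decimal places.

The Cobb–Douglas utilities coincide, so 59.8^α·12^(1−α) = 49.8^α·20.5^(1−α).
Rearrange to (59.8/49.8)^α = (20.5/12)^(1−α) and take logs: α·0.182991 = (1−α)·0.535518.
So α/(1−α) = (0.535518)/(0.182991) = 2.926472, and α = 2.926472/3.926472 ≈ 0.745.

α ≈ 0.745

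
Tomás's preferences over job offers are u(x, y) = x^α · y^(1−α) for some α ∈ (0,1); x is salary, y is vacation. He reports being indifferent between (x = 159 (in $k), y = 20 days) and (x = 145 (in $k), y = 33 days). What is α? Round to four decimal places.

The Cobb–Douglas utilities coincide, so 159^α·20^(1−α) = 145^α·33^(1−α).
Taking logs: α·ln 159 + (1−α)·ln 20 = α·ln 145 + (1−α)·ln 33, i.e. α·0.0921705 = (1−α)·0.5007753.
With A = 0.0921705 and B = 0.5007753: α·A = (1−α)·B, so α = B/(A+B) = 0.5007753/0.5929458 ≈ 0.8446.

α ≈ 0.8446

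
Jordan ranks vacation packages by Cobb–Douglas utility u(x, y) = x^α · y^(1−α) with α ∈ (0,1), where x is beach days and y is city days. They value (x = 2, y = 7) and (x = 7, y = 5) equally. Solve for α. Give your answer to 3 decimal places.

Indifference: 2^α · 7^(1−α) = 7^α · 5^(1−α).
(2/7)^α = (5/7)^(1−α); take logs: α·ln(2/7) = (1−α)·ln(5/7), i.e. α·-1.252763 = (1−α)·-0.336472.
So α/(1−α) = (-0.336472)/(-1.252763) = 0.268584, and α = 0.268584/1.268584 ≈ 0.212.

α ≈ 0.212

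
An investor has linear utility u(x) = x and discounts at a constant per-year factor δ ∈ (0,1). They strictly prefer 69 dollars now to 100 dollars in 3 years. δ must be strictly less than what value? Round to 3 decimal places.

δ < 0.884

Comparing present values: 69 > δ^3·100.
Dividing by 100: δ^3 < 0.69000. Both sides are positive, so the cube root keeps the direction.
δ < (69/100)^(1/3) ≈ 0.884.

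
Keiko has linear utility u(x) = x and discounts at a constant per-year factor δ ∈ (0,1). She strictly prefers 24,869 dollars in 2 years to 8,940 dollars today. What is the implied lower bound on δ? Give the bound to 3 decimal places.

The preference means 8940 < δ^2·24869.
Hence δ^2 > 8940/24869 = 0.35948, and x ↦ x^(1/2) is increasing on (0,∞).
δ > 0.35948^(1/2) = 0.600.

δ > 0.600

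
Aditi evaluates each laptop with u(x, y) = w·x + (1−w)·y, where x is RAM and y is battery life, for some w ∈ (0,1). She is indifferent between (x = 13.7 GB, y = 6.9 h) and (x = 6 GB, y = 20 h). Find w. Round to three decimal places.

Indifference: w·13.7 + (1−w)·6.9 = w·6 + (1−w)·20.
Collecting terms: w·7.7 = (1−w)·13.1.
Hence w = 13.1/(7.7+13.1) = 13.1/20.8 = 0.630.

w = 0.630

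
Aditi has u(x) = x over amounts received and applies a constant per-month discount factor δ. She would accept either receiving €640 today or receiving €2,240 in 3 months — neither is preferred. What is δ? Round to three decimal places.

δ ≈ 0.659

Indifference means u(640) = δ^3 · u(2240), so δ^3 = u(640)/u(2240).
With u(x) = x: δ^3 = 640/2240 = 0.28571.
Taking the cube root: δ = 0.28571^(1/3) ≈ 0.659.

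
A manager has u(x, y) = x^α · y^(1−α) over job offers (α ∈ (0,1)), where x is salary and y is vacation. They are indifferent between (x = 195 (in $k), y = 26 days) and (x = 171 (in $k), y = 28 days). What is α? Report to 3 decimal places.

α ≈ 0.361

Indifference: 195^α · 26^(1−α) = 171^α · 28^(1−α).
Rearrange to (195/171)^α = (28/26)^(1−α) and take logs: α·0.131336 = (1−α)·0.074108.
Thus α·(0.205444) = 0.074108, so α = 0.074108/0.205444 ≈ 0.361.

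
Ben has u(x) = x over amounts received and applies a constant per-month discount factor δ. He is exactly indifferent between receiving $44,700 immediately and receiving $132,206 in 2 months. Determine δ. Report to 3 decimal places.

Indifference means u(44700) = δ^2 · u(132206), so δ^2 = u(44700)/u(132206).
With u(x) = x: δ^2 = 44700/132206 = 0.33811.
So δ = 0.33811^(1/2) ≈ 0.581.

δ ≈ 0.581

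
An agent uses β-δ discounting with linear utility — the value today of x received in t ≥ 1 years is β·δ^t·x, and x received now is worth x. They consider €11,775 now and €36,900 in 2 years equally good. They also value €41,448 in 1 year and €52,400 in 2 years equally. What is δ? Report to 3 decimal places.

The second indifference involves only future payoffs, so β cancels: β·δ^1·41448 = β·δ^2·52400, giving δ = 41448/52400 = 0.79099.

δ ≈ 0.791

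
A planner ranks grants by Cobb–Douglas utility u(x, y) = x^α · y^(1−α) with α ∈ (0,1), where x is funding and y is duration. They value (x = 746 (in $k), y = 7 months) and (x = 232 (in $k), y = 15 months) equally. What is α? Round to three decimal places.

α ≈ 0.395

Set the two utilities equal: 746^α·7^(1−α) = 232^α·15^(1−α).
Taking logs: α·ln 746 + (1−α)·ln 7 = α·ln 232 + (1−α)·ln 15, i.e. α·1.167988 = (1−α)·0.762140.
So α/(1−α) = (0.762140)/(1.167988) = 0.652524, and α = 0.652524/1.652524 ≈ 0.395.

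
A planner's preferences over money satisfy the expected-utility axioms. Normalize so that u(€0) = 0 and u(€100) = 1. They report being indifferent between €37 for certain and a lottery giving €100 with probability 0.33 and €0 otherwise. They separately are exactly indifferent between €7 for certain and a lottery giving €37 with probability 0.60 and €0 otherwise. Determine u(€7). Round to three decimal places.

0.198

The first gamble pins u(€37): it must equal 0.33·1 + 0.67·0 = 0.33.
The second indifference gives u(€7) = 0.60·u(€37) + 0.40·u(€0) = 0.60·0.33 + 0.40·0.00 = 0.1980.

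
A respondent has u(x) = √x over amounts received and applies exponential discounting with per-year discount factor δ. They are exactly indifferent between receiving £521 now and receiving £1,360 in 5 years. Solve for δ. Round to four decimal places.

δ ≈ 0.9085

Indifference means u(521) = δ^5 · u(1360), so δ^5 = u(521)/u(1360).
With u(x) = √x: δ^5 = √521/√1360 = √(521/1360) = 0.61894.
Hence δ = (0.61894)^(1/5) = 0.908510.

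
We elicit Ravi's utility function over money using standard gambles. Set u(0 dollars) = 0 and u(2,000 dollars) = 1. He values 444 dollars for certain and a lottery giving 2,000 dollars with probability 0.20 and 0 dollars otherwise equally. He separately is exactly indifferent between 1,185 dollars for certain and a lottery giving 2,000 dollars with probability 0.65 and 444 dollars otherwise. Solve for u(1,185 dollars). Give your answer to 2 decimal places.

The first gamble pins u(444 dollars): it must equal 0.20·1 + 0.80·0 = 0.20.
Then u(1,185 dollars) = 0.65·u(2,000 dollars) + 0.35·u(444 dollars) = 0.65·1.00 + 0.35·0.20 = 0.7200.

0.72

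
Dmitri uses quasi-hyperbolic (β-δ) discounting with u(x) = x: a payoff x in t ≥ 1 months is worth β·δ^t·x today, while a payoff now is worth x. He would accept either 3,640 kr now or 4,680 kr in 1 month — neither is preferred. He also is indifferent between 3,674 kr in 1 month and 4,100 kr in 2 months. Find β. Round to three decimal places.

β ≈ 0.868

The second indifference involves only future payoffs, so β cancels: β·δ^1·3674 = β·δ^2·4100, giving δ = 3674/4100 = 0.89610.
The first indifference: 3640 = β·δ·4680, so β = 3640/(δ·4680) = 3640/(0.89610·4680) ≈ 0.868.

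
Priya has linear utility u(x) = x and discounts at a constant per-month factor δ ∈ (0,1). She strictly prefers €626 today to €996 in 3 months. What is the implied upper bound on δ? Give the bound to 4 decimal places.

Under u(x) = x this choice says 626 > δ^3·996.
Hence δ^3 < 626/996 = 0.62851, and x ↦ x^(1/3) is increasing on (0,∞).
δ < (626/996)^(1/3) ≈ 0.8566.

δ < 0.8566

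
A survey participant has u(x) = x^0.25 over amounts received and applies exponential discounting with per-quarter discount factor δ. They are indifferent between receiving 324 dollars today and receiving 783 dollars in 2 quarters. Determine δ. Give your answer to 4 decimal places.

Indifference means u(324) = δ^2 · u(783), so δ^2 = u(324)/u(783).
Since u(x) = x^0.25, δ^2 = (324/783)^0.25 = 0.41379^0.25 = 0.80204.
So δ = 0.80204^(1/2) ≈ 0.8956.

δ ≈ 0.8956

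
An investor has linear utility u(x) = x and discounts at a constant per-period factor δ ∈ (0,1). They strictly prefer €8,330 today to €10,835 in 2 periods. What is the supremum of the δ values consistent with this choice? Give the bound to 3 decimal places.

Under u(x) = x this choice says 8330 > δ^2·10835.
Dividing by 10835: δ^2 < 0.76880. Both sides are positive, so the square root keeps the direction.
δ < 0.76880^(1/2) = 0.877.

δ < 0.877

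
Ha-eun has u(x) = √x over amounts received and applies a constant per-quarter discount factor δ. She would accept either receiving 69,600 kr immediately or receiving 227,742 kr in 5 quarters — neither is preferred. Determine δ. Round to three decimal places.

δ ≈ 0.888

Indifference means u(69600) = δ^5 · u(227742), so δ^5 = u(69600)/u(227742).
With u(x) = √x: δ^5 = √69600/√227742 = √(69600/227742) = 0.55282.
Taking the 5th root: δ = 0.55282^(1/5) ≈ 0.888.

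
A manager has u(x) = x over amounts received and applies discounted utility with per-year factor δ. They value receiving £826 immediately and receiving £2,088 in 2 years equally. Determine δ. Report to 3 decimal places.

δ ≈ 0.629

Indifference means u(826) = δ^2 · u(2088), so δ^2 = u(826)/u(2088).
With u(x) = x: δ^2 = 826/2088 = 0.39559.
Taking the square root: δ = 0.39559^(1/2) ≈ 0.629.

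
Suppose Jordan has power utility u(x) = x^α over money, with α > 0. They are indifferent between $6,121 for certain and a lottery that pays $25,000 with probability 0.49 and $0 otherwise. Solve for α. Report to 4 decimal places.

α ≈ 0.5069

The lottery's expected utility is 0.49·u(25000) + 0.51·u(0) = 0.49·25000^α (since u(0) = 0 for α > 0).
Indifference: 6121^α = 0.49·25000^α, so (6121/25000)^α = 0.49.
α = ln(0.49) / ln(6121/25000) = -0.7133499/-1.4071503 ≈ 0.5069.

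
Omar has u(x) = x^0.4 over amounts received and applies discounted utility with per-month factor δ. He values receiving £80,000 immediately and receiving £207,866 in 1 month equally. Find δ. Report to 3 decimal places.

δ ≈ 0.683

Equating discounted utilities: u(80000) = δ·u(207866) ⇒ δ = u(80000)/u(207866).
Since u(x) = x^0.4, δ = (80000/207866)^0.4 = 0.38486^0.4 = 0.68253.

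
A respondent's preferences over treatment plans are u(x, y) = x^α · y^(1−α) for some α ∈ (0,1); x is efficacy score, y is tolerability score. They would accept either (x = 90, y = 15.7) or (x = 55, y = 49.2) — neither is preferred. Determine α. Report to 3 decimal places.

Set the two utilities equal: 90^α·15.7^(1−α) = 55^α·49.2^(1−α).
Taking logs: α·ln 90 + (1−α)·ln 15.7 = α·ln 55 + (1−α)·ln 49.2, i.e. α·0.492476 = (1−α)·1.142233.
Thus α·(1.634709) = 1.142233, so α = 1.142233/1.634709 ≈ 0.699.

α ≈ 0.699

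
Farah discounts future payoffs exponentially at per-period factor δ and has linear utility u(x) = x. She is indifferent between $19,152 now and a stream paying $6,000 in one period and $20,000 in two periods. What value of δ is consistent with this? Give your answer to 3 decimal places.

δ ≈ 0.840

Equating present values: 19152 = 6000δ + 20000δ².
Rearranged: 20000δ² + 6000δ − 19152 = 0.
By the quadratic formula (taking the positive root), δ = (−6000 + √1568160000.00) / 40000 ≈ 0.840.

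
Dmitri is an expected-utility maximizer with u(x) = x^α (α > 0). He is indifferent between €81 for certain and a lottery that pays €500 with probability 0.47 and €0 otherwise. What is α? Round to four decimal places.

EU(lottery) = 0.47·500^α + 0.53·0 = 0.47·500^α.
Setting u(81) equal to that: 81^α = 0.47·500^α ⇒ (81/500)^α = 0.47.
Take logs: α = ln 0.47 / ln(81/500) ≈ 0.414811.

α ≈ 0.4148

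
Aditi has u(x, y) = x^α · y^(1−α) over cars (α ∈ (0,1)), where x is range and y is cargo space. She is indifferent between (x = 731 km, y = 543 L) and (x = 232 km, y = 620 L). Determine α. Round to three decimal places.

α ≈ 0.104

Set the two utilities equal: 731^α·543^(1−α) = 232^α·620^(1−α).
Rearrange to (731/232)^α = (620/543)^(1−α) and take logs: α·1.147676 = (1−α)·0.132610.
With A = 1.147676 and B = 0.132610: α·A = (1−α)·B, so α = B/(A+B) = 0.132610/1.280286 ≈ 0.104.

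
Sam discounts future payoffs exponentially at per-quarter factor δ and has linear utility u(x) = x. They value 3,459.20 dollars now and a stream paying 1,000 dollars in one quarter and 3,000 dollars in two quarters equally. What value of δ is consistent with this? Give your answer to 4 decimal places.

The stream is worth 1000δ + 3000δ² today, so 1000δ + 3000δ² = 3459.20.
So 3000δ² + 1000δ − 3459.20 = 0.
By the quadratic formula (taking the positive root), δ = (−1000 + √42510400.00) / 6000 ≈ 0.9200.

δ ≈ 0.9200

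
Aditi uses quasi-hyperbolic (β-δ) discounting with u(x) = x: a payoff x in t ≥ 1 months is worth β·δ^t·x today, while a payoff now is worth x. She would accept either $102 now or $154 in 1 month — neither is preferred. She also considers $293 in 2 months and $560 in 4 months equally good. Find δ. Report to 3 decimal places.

δ ≈ 0.723

The second indifference involves only future payoffs, so β cancels: β·δ^2·293 = β·δ^4·560, giving δ^2 = 293/560 = 0.52321, so δ = 0.72334.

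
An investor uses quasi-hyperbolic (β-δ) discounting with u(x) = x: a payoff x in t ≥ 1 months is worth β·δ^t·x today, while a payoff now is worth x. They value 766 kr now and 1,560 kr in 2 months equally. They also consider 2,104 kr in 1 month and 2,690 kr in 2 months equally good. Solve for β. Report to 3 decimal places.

From the later pair, β·δ^1·2104 = β·δ^2·2690; dividing through, δ = 2104/2690 = 0.78216.
The first indifference: 766 = β·δ^2·1560, so β = 766/(δ^2·1560) = 766/(0.61177·1560) ≈ 0.803.

β ≈ 0.803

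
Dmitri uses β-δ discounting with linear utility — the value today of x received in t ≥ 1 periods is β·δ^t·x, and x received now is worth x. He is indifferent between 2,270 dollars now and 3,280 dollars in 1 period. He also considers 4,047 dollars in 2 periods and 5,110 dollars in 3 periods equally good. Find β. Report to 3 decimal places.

The second indifference involves only future payoffs, so β cancels: β·δ^2·4047 = β·δ^3·5110, giving δ = 4047/5110 = 0.79198.
Substituting δ into 2270 = β·δ·3280: β = 2270/(2597.683) ≈ 0.874.

β ≈ 0.874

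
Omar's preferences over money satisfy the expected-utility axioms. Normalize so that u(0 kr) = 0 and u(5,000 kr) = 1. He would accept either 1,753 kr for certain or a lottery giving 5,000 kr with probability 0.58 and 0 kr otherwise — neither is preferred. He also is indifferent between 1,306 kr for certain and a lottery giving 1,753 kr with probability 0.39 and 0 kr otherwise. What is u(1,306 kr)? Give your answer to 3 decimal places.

0.226

From the first indifference, u(1,753 kr) = 0.58·u(5,000 kr) + 0.42·u(0 kr) = 0.58·1 + 0.42·0 = 0.58.
The second indifference gives u(1,306 kr) = 0.39·u(1,753 kr) + 0.61·u(0 kr) = 0.39·0.58 + 0.61·0.00 = 0.2262.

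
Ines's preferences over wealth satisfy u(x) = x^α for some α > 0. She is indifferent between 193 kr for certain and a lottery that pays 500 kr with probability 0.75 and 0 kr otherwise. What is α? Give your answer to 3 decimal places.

α ≈ 0.302

EU(lottery) = 0.75·500^α + 0.25·0 = 0.75·500^α.
Equating: 193^α = 0.75·500^α, i.e. 0.3860^α = 0.75.
α = ln(0.75) / ln(193/500) = -0.287682/-0.951918 ≈ 0.302.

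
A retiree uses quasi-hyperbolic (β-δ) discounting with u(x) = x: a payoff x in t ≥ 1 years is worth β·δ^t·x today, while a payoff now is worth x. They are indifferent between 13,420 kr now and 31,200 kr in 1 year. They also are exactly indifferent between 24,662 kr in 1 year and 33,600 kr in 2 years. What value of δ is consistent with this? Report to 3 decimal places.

δ ≈ 0.734

The second indifference involves only future payoffs, so β cancels: β·δ^1·24662 = β·δ^2·33600, giving δ = 24662/33600 = 0.73399.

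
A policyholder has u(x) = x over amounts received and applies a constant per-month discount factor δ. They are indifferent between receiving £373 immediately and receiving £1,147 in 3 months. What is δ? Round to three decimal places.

δ ≈ 0.688

The payoff in 3 months is discounted by δ^3, so u(373) = δ^3·u(1147) and δ^3 = u(373)/u(1147).
With u(x) = x: δ^3 = 373/1147 = 0.32520.
So δ = 0.32520^(1/3) ≈ 0.688.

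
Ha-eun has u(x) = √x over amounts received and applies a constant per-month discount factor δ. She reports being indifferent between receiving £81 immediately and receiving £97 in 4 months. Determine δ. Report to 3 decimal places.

The payoff in 4 months is discounted by δ^4, so u(81) = δ^4·u(97) and δ^4 = u(81)/u(97).
With u(x) = √x: δ^4 = √81/√97 = √(81/97) = 0.91381.
Hence δ = (0.91381)^(1/4) = 0.97772.

δ ≈ 0.978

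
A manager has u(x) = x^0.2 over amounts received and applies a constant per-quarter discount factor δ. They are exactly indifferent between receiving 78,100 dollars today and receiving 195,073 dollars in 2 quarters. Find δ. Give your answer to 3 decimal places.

Indifference means u(78100) = δ^2 · u(195073), so δ^2 = u(78100)/u(195073).
With u(x) = x^0.2: δ^2 = 78100^0.2/195073^0.2 = (78100/195073)^0.2 = 0.83270.
Hence δ = (0.83270)^(1/2) = 0.91253.

δ ≈ 0.913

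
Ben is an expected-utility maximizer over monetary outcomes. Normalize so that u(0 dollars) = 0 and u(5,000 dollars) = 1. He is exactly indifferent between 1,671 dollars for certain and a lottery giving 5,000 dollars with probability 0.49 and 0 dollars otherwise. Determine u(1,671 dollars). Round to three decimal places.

0.490

u(1,671 dollars) equals the lottery's expected utility: 0.49·1 + 0.51·0 = 0.49.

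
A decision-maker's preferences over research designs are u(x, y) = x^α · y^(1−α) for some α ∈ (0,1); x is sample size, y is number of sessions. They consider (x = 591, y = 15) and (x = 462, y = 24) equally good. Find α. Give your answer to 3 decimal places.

α ≈ 0.656

The Cobb–Douglas utilities coincide, so 591^α·15^(1−α) = 462^α·24^(1−α).
Taking logs: α·ln 591 + (1−α)·ln 15 = α·ln 462 + (1−α)·ln 24, i.e. α·0.246251 = (1−α)·0.470004.
So α/(1−α) = (0.470004)/(0.246251) = 1.908638, and α = 1.908638/2.908638 ≈ 0.656.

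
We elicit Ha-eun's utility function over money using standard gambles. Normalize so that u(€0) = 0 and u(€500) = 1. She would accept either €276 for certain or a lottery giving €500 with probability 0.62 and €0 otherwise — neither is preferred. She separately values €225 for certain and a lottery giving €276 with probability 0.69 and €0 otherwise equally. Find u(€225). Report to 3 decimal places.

0.428

First, u(€276) = 0.62·u(€500) + 0.38·u(€0) = 0.62.
Then u(€225) = 0.69·u(€276) + 0.31·u(€0) = 0.69·0.62 + 0.31·0.00 = 0.4278.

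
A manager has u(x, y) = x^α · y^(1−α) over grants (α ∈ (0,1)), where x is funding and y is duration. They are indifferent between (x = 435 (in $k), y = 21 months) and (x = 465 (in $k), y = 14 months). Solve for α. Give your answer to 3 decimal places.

The Cobb–Douglas utilities coincide, so 435^α·21^(1−α) = 465^α·14^(1−α).
Rearrange to (435/465)^α = (14/21)^(1−α) and take logs: α·-0.066691 = (1−α)·-0.405465.
So α/(1−α) = (-0.405465)/(-0.066691) = 6.079756, and α = 6.079756/7.079756 ≈ 0.859.

α ≈ 0.859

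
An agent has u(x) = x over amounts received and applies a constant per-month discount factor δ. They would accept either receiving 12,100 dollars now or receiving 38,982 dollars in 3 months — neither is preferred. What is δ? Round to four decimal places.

Equating discounted utilities: u(12100) = δ^3·u(38982) ⇒ δ^3 = u(12100)/u(38982).
With u(x) = x: δ^3 = 12100/38982 = 0.31040.
Taking the cube root: δ = 0.31040^(1/3) ≈ 0.6771.

δ ≈ 0.6771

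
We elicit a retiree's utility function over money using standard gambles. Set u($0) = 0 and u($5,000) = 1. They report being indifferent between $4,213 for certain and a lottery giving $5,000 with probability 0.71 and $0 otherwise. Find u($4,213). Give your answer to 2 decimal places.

u($4,213) equals the lottery's expected utility: 0.71·1 + 0.29·0 = 0.71.

0.71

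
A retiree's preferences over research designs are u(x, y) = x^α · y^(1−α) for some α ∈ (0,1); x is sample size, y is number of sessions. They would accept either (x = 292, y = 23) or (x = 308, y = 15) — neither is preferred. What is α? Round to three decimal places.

α ≈ 0.889

The Cobb–Douglas utilities coincide, so 292^α·23^(1−α) = 308^α·15^(1−α).
Taking logs: α·ln 292 + (1−α)·ln 23 = α·ln 308 + (1−α)·ln 15, i.e. α·-0.053346 = (1−α)·-0.427444.
Thus α·(-0.480790) = -0.427444, so α = -0.427444/-0.480790 ≈ 0.889.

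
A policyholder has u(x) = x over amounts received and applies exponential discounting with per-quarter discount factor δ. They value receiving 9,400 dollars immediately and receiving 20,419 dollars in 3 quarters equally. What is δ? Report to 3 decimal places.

Equating discounted utilities: u(9400) = δ^3·u(20419) ⇒ δ^3 = u(9400)/u(20419).
With u(x) = x: δ^3 = 9400/20419 = 0.46036.
So δ = 0.46036^(1/3) ≈ 0.772.

δ ≈ 0.772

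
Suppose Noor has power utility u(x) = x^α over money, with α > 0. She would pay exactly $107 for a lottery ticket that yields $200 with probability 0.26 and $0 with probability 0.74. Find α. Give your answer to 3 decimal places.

The lottery's expected utility is 0.26·u(200) + 0.74·u(0) = 0.26·200^α (since u(0) = 0 for α > 0).
Setting u(107) equal to that: 107^α = 0.26·200^α ⇒ (107/200)^α = 0.26.
α = ln(0.26) / ln(107/200) = -1.347074/-0.625489 ≈ 2.154.

α ≈ 2.154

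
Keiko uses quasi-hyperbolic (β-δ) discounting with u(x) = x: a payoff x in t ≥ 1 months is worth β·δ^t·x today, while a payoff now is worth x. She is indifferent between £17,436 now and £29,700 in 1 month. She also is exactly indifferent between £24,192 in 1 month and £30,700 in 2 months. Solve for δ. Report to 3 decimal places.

Both payoffs in the second observation are in the future, so β drops out: δ^1·24192 = δ^2·30700 ⇒ δ = 24192/30700 = 0.78801.

δ ≈ 0.788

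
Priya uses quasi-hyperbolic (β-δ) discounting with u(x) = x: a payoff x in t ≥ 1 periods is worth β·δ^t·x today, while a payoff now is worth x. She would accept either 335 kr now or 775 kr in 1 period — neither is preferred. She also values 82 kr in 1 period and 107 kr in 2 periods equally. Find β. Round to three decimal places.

From the later pair, β·δ^1·82 = β·δ^2·107; dividing through, δ = 82/107 = 0.76636.
The first indifference: 335 = β·δ·775, so β = 335/(δ·775) = 335/(0.76636·775) ≈ 0.564.

β ≈ 0.564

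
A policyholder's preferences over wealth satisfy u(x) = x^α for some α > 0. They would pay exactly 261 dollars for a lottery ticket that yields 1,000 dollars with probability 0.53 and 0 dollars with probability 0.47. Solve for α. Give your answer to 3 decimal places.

The lottery's expected utility is 0.53·u(1000) + 0.47·u(0) = 0.53·1000^α (since u(0) = 0 for α > 0).
Setting u(261) equal to that: 261^α = 0.53·1000^α ⇒ (261/1000)^α = 0.53.
Taking logs: α·ln(261/1000) = ln(0.53), so α = -0.634878 / -1.343235 ≈ 0.473.

α ≈ 0.473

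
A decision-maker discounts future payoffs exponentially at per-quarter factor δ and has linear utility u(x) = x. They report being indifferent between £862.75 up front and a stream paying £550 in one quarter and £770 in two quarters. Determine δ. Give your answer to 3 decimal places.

Equating present values: 862.75 = 550δ + 770δ².
Rearranged: 770δ² + 550δ − 862.75 = 0.
By the quadratic formula (taking the positive root), δ = (−550 + √2959770.00) / 1540 ≈ 0.760.

δ ≈ 0.760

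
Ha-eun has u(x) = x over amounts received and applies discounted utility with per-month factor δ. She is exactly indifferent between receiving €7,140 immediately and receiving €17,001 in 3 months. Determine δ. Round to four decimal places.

δ ≈ 0.7489

Equating discounted utilities: u(7140) = δ^3·u(17001) ⇒ δ^3 = u(7140)/u(17001).
With u(x) = x: δ^3 = 7140/17001 = 0.41998.
Hence δ = (0.41998)^(1/3) = 0.748873.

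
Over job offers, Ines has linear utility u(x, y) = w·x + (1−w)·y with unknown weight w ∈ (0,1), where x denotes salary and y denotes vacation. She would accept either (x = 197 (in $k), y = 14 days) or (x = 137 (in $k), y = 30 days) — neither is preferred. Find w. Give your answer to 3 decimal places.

w = 0.211

Indifference: w·197 + (1−w)·14 = w·137 + (1−w)·30.
w·(197−137) = (1−w)·(30−14), i.e. w·60 = (1−w)·16.
Hence w = 16/(60+16) = 16/76 = 0.211.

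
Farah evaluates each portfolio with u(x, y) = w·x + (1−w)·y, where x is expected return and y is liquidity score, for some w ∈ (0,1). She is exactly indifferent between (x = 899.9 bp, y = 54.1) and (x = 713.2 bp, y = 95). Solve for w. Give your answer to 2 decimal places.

Indifference: w·899.9 + (1−w)·54.1 = w·713.2 + (1−w)·95.
Rearranging, 186.7·w − 40.9·(1−w) = 0.
So w/(1−w) = 40.9/186.7 = 0.2191, giving w = 40.9/(186.7+40.9) = 0.18.

w = 0.18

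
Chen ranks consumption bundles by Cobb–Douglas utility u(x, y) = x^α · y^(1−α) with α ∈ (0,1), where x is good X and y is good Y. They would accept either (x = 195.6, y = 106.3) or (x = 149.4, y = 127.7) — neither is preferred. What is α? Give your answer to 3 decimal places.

α ≈ 0.405

The Cobb–Douglas utilities coincide, so 195.6^α·106.3^(1−α) = 149.4^α·127.7^(1−α).
Rearrange to (195.6/149.4)^α = (127.7/106.3)^(1−α) and take logs: α·0.269444 = (1−α)·0.183418.
So α/(1−α) = (0.183418)/(0.269444) = 0.680728, and α = 0.680728/1.680728 ≈ 0.405.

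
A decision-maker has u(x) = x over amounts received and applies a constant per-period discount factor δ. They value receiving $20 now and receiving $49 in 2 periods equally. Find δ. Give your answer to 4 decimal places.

δ ≈ 0.6389

Indifference means u(20) = δ^2 · u(49), so δ^2 = u(20)/u(49).
With u(x) = x: δ^2 = 20/49 = 0.40816.
Taking the square root: δ = 0.40816^(1/2) ≈ 0.6389.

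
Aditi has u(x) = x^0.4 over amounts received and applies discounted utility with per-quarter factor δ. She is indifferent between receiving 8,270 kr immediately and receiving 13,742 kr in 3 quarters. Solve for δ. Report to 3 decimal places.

δ ≈ 0.935

Equating discounted utilities: u(8270) = δ^3·u(13742) ⇒ δ^3 = u(8270)/u(13742).
With u(x) = x^0.4: δ^3 = 8270^0.4/13742^0.4 = (8270/13742)^0.4 = 0.81617.
Hence δ = (0.81617)^(1/3) = 0.93453.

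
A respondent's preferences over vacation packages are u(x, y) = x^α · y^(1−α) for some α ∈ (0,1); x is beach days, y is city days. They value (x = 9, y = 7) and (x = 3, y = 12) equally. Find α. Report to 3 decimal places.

Set the two utilities equal: 9^α·7^(1−α) = 3^α·12^(1−α).
Rearrange to (9/3)^α = (12/7)^(1−α) and take logs: α·1.098612 = (1−α)·0.538997.
With A = 1.098612 and B = 0.538997: α·A = (1−α)·B, so α = B/(A+B) = 0.538997/1.637609 ≈ 0.329.

α ≈ 0.329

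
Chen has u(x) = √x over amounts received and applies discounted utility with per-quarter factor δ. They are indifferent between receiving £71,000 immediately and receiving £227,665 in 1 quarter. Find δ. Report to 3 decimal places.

δ ≈ 0.558

Indifference means u(71000) = δ · u(227665), so δ = u(71000)/u(227665).
With u(x) = √x: δ = √71000/√227665 = √(71000/227665) = 0.55845.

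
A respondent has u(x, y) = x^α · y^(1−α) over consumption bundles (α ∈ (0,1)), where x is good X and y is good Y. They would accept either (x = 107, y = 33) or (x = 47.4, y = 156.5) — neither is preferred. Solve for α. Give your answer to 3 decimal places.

Set the two utilities equal: 107^α·33^(1−α) = 47.4^α·156.5^(1−α).
Rearrange to (107/47.4)^α = (156.5/33)^(1−α) and take logs: α·0.814207 = (1−α)·1.556548.
With A = 0.814207 and B = 1.556548: α·A = (1−α)·B, so α = B/(A+B) = 1.556548/2.370755 ≈ 0.657.

α ≈ 0.657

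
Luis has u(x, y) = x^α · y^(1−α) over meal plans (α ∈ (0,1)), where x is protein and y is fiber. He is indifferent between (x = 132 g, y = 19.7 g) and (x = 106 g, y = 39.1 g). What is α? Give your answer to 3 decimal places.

Indifference: 132^α · 19.7^(1−α) = 106^α · 39.1^(1−α).
(132/106)^α = (39.1/19.7)^(1−α); take logs: α·ln(132/106) = (1−α)·ln(39.1/19.7), i.e. α·0.219363 = (1−α)·0.685504.
With A = 0.219363 and B = 0.685504: α·A = (1−α)·B, so α = B/(A+B) = 0.685504/0.904867 ≈ 0.758.

α ≈ 0.758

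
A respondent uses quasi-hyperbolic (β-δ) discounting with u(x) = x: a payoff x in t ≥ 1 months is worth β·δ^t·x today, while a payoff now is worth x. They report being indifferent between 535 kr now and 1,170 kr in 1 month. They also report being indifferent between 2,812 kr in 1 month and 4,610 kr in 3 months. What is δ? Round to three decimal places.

The second indifference involves only future payoffs, so β cancels: β·δ^1·2812 = β·δ^3·4610, giving δ^2 = 2812/4610 = 0.60998, so δ = 0.78101.

δ ≈ 0.781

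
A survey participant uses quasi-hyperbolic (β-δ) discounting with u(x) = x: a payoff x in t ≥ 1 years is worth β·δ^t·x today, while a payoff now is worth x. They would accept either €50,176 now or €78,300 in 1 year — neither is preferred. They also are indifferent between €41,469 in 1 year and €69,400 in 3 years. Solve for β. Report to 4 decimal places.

β ≈ 0.8290

The second indifference involves only future payoffs, so β cancels: β·δ^1·41469 = β·δ^3·69400, giving δ^2 = 41469/69400 = 0.59754, so δ = 0.77300.
The first indifference: 50176 = β·δ·78300, so β = 50176/(δ·78300) = 50176/(0.77300·78300) ≈ 0.8290.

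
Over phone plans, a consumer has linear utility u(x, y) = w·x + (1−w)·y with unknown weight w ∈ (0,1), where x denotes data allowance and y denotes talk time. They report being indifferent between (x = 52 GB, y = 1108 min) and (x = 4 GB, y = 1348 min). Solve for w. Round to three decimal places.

Equating utilities: w·52 + (1−w)·1108 = w·4 + (1−w)·1348.
Rearranging, 48·w − 240·(1−w) = 0.
The marginal rate of substitution is 240/48, so w = 240/(48+240) = 0.833.

w = 0.833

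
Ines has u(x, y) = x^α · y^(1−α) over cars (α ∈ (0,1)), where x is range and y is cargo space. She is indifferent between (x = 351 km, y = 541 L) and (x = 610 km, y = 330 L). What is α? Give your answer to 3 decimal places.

Indifference: 351^α · 541^(1−α) = 610^α · 330^(1−α).
Rearrange to (351/610)^α = (330/541)^(1−α) and take logs: α·-0.552673 = (1−α)·-0.494327.
With A = -0.552673 and B = -0.494327: α·A = (1−α)·B, so α = B/(A+B) = -0.494327/-1.047000 ≈ 0.472.

α ≈ 0.472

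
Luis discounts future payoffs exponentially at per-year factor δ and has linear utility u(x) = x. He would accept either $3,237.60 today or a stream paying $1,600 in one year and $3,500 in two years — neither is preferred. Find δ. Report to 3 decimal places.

Equating present values: 3237.60 = 1600δ + 3500δ².
So 3500δ² + 1600δ − 3237.60 = 0.
δ = (−1600 + √(1600² + 4·3500·3237.60)) / (2·3500) = (−1600 + √47886400.00) / 7000 ≈ 0.760.

δ ≈ 0.760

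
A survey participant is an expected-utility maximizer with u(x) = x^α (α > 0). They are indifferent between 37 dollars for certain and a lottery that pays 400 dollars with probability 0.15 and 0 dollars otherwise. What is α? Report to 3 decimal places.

α ≈ 0.797

EU(lottery) = 0.15·400^α + 0.85·0 = 0.15·400^α.
Setting u(37) equal to that: 37^α = 0.15·400^α ⇒ (37/400)^α = 0.15.
Take logs: α = ln 0.15 / ln(37/400) ≈ 0.79693.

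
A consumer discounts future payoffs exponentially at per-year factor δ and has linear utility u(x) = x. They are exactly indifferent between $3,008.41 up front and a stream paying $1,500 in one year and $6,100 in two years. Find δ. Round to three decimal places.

δ ≈ 0.590

Present value of the stream is 1500·δ + 6100·δ². Indifference gives 1500δ + 6100δ² = 3008.41.
Rearranged: 6100δ² + 1500δ − 3008.41 = 0.
δ = (−1500 + √(1500² + 4·6100·3008.41)) / (2·6100) = (−1500 + √75655204.00) / 12200 ≈ 0.590.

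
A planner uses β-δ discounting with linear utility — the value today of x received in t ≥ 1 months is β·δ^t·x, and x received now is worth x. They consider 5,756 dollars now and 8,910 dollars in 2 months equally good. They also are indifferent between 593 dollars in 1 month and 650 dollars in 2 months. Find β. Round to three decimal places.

β ≈ 0.776

From the later pair, β·δ^1·593 = β·δ^2·650; dividing through, δ = 593/650 = 0.91231.
Substituting δ into 5756 = β·δ^2·8910: β = 5756/(7415.840) ≈ 0.776.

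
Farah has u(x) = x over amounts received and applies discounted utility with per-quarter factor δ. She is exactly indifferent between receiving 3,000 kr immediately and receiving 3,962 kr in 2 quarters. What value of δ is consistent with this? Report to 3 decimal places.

δ ≈ 0.870

The payoff in 2 quarters is discounted by δ^2, so u(3000) = δ^2·u(3962) and δ^2 = u(3000)/u(3962).
With u(x) = x: δ^2 = 3000/3962 = 0.75719.
Hence δ = (0.75719)^(1/2) = 0.87017.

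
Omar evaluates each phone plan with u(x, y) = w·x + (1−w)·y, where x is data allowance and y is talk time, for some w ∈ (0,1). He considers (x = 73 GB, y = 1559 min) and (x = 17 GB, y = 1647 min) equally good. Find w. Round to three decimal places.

w = 0.611

u(73,1559) = u(17,1647) means w·73 + (1−w)·1559 = w·17 + (1−w)·1647.
Collecting terms: w·56 = (1−w)·88.
Hence w = 88/(56+88) = 88/144 = 0.611.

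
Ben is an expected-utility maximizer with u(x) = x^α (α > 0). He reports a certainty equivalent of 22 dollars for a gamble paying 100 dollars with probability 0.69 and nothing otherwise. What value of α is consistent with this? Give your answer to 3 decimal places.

α ≈ 0.245

Since u(0) = 0, the lottery's EU is 0.69·100^α.
Setting u(22) equal to that: 22^α = 0.69·100^α ⇒ (22/100)^α = 0.69.
α = ln(0.69) / ln(22/100) = -0.371064/-1.514128 ≈ 0.245.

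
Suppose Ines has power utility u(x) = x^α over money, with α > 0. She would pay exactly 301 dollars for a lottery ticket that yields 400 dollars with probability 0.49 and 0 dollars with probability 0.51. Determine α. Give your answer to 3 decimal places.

EU(lottery) = 0.49·400^α + 0.51·0 = 0.49·400^α.
Setting u(301) equal to that: 301^α = 0.49·400^α ⇒ (301/400)^α = 0.49.
α = ln(0.49) / ln(301/400) = -0.713350/-0.284354 ≈ 2.509.

α ≈ 2.509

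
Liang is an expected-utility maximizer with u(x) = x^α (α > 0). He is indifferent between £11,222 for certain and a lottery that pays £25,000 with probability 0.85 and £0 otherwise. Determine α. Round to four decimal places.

α ≈ 0.2029

Since u(0) = 0, the lottery's EU is 0.85·25000^α.
Indifference: 11222^α = 0.85·25000^α, so (11222/25000)^α = 0.85.
Take logs: α = ln 0.85 / ln(11222/25000) ≈ 0.202895.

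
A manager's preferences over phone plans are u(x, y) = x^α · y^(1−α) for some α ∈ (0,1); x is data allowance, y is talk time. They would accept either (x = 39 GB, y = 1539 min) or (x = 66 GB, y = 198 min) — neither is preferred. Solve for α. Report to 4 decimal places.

Set the two utilities equal: 39^α·1539^(1−α) = 66^α·198^(1−α).
(39/66)^α = (198/1539)^(1−α); take logs: α·ln(39/66) = (1−α)·ln(198/1539), i.e. α·-0.5260931 = (1−α)·-2.0506211.
Thus α·(-2.5767142) = -2.0506211, so α = -2.0506211/-2.5767142 ≈ 0.7958.

α ≈ 0.7958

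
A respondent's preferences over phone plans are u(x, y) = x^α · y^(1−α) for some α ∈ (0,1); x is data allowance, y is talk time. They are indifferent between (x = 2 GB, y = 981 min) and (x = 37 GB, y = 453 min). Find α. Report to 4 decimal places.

Set the two utilities equal: 2^α·981^(1−α) = 37^α·453^(1−α).
Taking logs: α·ln 2 + (1−α)·ln 981 = α·ln 37 + (1−α)·ln 453, i.e. α·-2.9177707 = (1−α)·-0.7726803.
So α/(1−α) = (-0.7726803)/(-2.9177707) = 0.2648187, and α = 0.2648187/1.2648187 ≈ 0.2094.

α ≈ 0.2094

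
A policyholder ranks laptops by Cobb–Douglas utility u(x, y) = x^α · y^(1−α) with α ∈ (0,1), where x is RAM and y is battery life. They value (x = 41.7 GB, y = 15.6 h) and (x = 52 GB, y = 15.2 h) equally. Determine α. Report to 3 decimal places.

Indifference: 41.7^α · 15.6^(1−α) = 52^α · 15.2^(1−α).
(41.7/52)^α = (15.2/15.6)^(1−α); take logs: α·ln(41.7/52) = (1−α)·ln(15.2/15.6), i.e. α·-0.220743 = (1−α)·-0.025975.
With A = -0.220743 and B = -0.025975: α·A = (1−α)·B, so α = B/(A+B) = -0.025975/-0.246718 ≈ 0.105.

α ≈ 0.105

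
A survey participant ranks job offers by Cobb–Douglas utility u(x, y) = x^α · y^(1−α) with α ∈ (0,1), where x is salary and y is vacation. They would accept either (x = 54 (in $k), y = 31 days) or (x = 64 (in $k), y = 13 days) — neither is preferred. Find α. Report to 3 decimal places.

Set the two utilities equal: 54^α·31^(1−α) = 64^α·13^(1−α).
(54/64)^α = (13/31)^(1−α); take logs: α·ln(54/64) = (1−α)·ln(13/31), i.e. α·-0.169899 = (1−α)·-0.869038.
So α/(1−α) = (-0.869038)/(-0.169899) = 5.115027, and α = 5.115027/6.115027 ≈ 0.836.

α ≈ 0.836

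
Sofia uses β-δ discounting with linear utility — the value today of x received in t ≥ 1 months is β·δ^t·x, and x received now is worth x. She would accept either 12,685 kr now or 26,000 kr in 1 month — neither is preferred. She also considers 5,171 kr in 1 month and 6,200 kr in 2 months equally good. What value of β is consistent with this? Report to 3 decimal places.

The second indifference involves only future payoffs, so β cancels: β·δ^1·5171 = β·δ^2·6200, giving δ = 5171/6200 = 0.83403.
Substituting δ into 12685 = β·δ·26000: β = 12685/(21684.839) ≈ 0.585.

β ≈ 0.585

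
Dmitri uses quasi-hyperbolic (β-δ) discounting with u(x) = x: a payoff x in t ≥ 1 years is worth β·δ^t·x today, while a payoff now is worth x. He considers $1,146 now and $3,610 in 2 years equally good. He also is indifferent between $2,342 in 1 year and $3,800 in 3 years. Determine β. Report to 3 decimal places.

β ≈ 0.515

From the later pair, β·δ^1·2342 = β·δ^3·3800; dividing through, δ^2 = 2342/3800 = 0.61632, so δ = 0.78506.
Substituting δ into 1146 = β·δ^2·3610: β = 1146/(2224.900) ≈ 0.515.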